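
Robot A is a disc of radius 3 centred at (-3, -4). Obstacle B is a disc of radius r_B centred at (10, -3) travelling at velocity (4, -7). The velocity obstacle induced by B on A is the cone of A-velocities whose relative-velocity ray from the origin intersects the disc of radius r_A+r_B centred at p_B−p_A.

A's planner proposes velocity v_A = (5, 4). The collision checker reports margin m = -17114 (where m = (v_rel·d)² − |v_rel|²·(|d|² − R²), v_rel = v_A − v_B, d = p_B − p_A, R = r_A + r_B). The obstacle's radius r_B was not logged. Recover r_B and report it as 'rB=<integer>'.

m = -17114
d = (13, 1);  v_rel = (1, 11),  |v_rel|² = 122
v_rel×d = (1)·(1) − (11)·(13) = -142
since m = R²·122 − (-142)²:  R² = (20164 + -17114) / 122 = 25
R = √25 = 5  ⇒  r_B = 5 − 3 = 2

rB=2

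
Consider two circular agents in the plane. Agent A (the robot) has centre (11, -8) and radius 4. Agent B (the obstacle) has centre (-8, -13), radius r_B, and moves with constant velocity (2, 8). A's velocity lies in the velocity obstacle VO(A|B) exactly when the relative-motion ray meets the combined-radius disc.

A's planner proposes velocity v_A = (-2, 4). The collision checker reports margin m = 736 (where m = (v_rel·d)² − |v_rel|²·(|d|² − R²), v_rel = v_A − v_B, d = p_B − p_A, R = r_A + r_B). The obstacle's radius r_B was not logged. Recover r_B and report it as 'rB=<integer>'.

m = 736
d = (-19, -5);  v_rel = (-4, -4),  |v_rel|² = 32
v_rel×d = (-4)·(-5) − (-4)·(-19) = -56
since m = R²·32 − (-56)²:  R² = (3136 + 736) / 32 = 121
R = √121 = 11  ⇒  r_B = 11 − 4 = 7

rB=7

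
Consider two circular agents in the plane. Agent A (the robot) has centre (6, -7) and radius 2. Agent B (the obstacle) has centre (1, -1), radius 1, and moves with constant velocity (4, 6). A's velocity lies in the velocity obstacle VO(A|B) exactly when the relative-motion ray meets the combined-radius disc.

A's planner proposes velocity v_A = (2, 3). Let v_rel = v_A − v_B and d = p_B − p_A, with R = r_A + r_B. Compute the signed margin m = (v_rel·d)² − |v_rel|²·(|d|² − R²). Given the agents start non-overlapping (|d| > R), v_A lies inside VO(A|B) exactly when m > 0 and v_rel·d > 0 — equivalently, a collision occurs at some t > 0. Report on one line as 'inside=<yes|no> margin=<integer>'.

d = (-5, 6),  |d|² = 61;  R = 2+1 = 3,  c = 61−3² = 52
v_rel = (-2, -3),  |v_rel|² = 13;  v_rel·d = (-2)·(-5) + (-3)·(6) = -8
13·t² + 16·t + 52 = 0  ⇒  m = (-8)² − 13·52 = -612
m = -612 < 0,  v_rel·d = -8 < 0  ⇒  outside

inside=no margin=-612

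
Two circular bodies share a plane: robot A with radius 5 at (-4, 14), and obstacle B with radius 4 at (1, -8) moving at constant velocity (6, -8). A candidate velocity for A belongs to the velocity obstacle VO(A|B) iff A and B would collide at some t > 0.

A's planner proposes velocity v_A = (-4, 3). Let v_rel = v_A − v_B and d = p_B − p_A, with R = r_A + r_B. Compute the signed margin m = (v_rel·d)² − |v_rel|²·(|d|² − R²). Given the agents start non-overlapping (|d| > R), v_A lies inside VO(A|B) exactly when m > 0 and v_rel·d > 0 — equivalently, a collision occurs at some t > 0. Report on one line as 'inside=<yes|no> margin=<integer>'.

d = (5, -22),  |d|² = 509;  R = 5+4 = 9,  c = 509−9² = 428
v_rel = (-10, 11),  |v_rel|² = 221;  v_rel·d = (-10)·(5) + (11)·(-22) = -292
221·t² + 584·t + 428 = 0  ⇒  m = (-292)² − 221·428 = -9324
m = -9324 < 0,  v_rel·d = -292 < 0  ⇒  outside

inside=no margin=-9324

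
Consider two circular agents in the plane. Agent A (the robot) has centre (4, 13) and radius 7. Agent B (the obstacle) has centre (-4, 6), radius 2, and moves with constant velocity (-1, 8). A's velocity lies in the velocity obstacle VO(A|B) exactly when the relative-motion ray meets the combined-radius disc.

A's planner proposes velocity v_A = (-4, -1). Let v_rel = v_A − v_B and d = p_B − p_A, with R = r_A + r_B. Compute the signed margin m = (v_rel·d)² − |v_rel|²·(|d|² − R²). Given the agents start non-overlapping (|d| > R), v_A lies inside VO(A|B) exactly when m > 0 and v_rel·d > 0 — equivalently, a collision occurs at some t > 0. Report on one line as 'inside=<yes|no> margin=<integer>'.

d = (-8, -7),  |d|² = 113;  R = 7+2 = 9,  c = 113−9² = 32
v_rel = (-3, -9),  |v_rel|² = 90;  v_rel·d = (-3)·(-8) + (-9)·(-7) = 87
90·t² − 174·t + 32 = 0  ⇒  m = 87² − 90·32 = 4689
m = 4689 > 0,  v_rel·d = 87 > 0  ⇒  inside

inside=yes margin=4689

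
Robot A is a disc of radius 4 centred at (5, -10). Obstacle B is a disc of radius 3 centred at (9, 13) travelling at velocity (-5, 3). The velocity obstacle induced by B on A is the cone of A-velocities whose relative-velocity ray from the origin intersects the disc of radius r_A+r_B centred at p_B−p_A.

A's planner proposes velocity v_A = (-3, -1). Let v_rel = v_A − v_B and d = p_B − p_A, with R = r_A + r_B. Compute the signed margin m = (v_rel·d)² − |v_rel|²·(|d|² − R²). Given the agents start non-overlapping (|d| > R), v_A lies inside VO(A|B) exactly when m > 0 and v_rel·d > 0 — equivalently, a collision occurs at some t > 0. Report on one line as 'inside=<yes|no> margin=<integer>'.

d = (4, 23),  |d|² = 545;  R = 4+3 = 7,  c = 545−7² = 496
v_rel = (2, -4),  |v_rel|² = 20;  v_rel·d = (2)·(4) + (-4)·(23) = -84
20·t² + 168·t + 496 = 0  ⇒  m = (-84)² − 20·496 = -2864
m = -2864 < 0,  v_rel·d = -84 < 0  ⇒  outside

inside=no margin=-2864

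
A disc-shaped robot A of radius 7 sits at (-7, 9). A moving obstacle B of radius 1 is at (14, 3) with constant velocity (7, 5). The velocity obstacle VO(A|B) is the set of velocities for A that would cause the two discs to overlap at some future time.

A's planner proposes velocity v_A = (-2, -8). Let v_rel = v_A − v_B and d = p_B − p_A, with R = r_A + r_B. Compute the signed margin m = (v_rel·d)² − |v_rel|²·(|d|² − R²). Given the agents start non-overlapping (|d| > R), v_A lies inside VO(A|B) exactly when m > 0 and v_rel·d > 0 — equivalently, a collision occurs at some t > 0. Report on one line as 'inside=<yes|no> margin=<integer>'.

d = (21, -6),  |d|² = 477;  R = 7+1 = 8,  c = 477−8² = 413
v_rel = (-9, -13),  |v_rel|² = 250;  v_rel·d = (-9)·(21) + (-13)·(-6) = -111
250·t² + 222·t + 413 = 0  ⇒  m = (-111)² − 250·413 = -90929
m = -90929 < 0,  v_rel·d = -111 < 0  ⇒  outside

inside=no margin=-90929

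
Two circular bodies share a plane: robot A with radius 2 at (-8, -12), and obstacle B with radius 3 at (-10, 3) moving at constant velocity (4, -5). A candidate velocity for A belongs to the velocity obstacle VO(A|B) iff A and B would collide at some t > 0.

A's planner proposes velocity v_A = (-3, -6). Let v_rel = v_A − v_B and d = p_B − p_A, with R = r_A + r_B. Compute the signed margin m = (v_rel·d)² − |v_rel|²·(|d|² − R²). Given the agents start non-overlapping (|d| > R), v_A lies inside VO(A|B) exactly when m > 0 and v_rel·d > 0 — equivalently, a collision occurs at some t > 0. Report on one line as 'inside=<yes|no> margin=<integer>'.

d = (-2, 15),  |d|² = 229;  R = 2+3 = 5,  c = 229−5² = 204
v_rel = (-7, -1),  |v_rel|² = 50;  v_rel·d = (-7)·(-2) + (-1)·(15) = -1
50·t² + 2·t + 204 = 0  ⇒  m = (-1)² − 50·204 = -10199
m = -10199 < 0,  v_rel·d = -1 < 0  ⇒  outside

inside=no margin=-10199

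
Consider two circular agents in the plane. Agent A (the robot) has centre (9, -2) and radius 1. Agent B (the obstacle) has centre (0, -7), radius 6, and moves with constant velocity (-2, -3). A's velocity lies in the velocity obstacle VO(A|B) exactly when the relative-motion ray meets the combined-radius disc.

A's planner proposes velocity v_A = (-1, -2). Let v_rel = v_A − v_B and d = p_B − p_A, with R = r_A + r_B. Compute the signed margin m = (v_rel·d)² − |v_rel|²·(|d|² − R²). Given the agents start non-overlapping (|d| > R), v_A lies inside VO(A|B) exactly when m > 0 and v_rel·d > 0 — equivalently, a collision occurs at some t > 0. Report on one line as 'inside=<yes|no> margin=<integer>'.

d = (-9, -5),  |d|² = 106;  R = 1+6 = 7,  c = 106−7² = 57
v_rel = (1, 1),  |v_rel|² = 2;  v_rel·d = (1)·(-9) + (1)·(-5) = -14
2·t² + 28·t + 57 = 0  ⇒  m = (-14)² − 2·57 = 82
m = 82 > 0,  v_rel·d = -14 < 0  ⇒  outside

inside=no margin=82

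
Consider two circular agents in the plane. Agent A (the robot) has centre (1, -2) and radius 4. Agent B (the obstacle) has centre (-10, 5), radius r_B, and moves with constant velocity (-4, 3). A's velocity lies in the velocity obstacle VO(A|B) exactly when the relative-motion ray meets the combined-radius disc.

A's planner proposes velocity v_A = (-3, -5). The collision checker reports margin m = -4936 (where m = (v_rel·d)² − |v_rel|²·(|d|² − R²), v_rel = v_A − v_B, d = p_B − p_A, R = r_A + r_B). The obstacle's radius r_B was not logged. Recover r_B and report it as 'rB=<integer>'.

m = -4936
d = (-11, 7);  v_rel = (1, -8),  |v_rel|² = 65
v_rel×d = (1)·(7) − (-8)·(-11) = -81
since m = R²·65 − (-81)²:  R² = (6561 + -4936) / 65 = 25
R = √25 = 5  ⇒  r_B = 5 − 4 = 1

rB=1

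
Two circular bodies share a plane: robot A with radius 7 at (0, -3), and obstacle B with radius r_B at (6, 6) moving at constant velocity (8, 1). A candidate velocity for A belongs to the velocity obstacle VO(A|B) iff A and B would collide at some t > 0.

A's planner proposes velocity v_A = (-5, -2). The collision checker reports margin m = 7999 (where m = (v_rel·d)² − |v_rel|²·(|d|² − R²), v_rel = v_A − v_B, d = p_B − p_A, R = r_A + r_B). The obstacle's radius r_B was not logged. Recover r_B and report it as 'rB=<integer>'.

m = 7999
d = (6, 9);  v_rel = (-13, -3),  |v_rel|² = 178
v_rel×d = (-13)·(9) − (-3)·(6) = -99
since m = R²·178 − (-99)²:  R² = (9801 + 7999) / 178 = 100
R = √100 = 10  ⇒  r_B = 10 − 7 = 3

rB=3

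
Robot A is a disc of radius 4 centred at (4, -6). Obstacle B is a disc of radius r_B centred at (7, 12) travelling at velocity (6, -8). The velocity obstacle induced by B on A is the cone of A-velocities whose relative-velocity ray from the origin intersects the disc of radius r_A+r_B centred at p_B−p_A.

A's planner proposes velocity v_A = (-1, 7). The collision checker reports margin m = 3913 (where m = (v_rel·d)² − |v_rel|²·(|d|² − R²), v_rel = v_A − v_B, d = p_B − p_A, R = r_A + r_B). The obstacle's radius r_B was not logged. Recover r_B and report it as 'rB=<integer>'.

m = 3913
d = (3, 18);  v_rel = (-7, 15),  |v_rel|² = 274
v_rel×d = (-7)·(18) − (15)·(3) = -171
since m = R²·274 − (-171)²:  R² = (29241 + 3913) / 274 = 121
R = √121 = 11  ⇒  r_B = 11 − 4 = 7

rB=7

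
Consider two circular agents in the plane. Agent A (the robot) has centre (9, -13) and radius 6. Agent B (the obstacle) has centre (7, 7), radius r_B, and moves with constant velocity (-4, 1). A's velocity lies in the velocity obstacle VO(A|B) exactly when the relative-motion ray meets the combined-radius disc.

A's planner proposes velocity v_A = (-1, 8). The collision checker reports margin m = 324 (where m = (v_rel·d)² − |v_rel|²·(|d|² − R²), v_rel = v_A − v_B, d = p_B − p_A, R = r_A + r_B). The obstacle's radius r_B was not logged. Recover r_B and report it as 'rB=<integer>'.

m = 324
d = (-2, 20);  v_rel = (3, 7),  |v_rel|² = 58
v_rel×d = (3)·(20) − (7)·(-2) = 74
since m = R²·58 − 74²:  R² = (5476 + 324) / 58 = 100
R = √100 = 10  ⇒  r_B = 10 − 6 = 4

rB=4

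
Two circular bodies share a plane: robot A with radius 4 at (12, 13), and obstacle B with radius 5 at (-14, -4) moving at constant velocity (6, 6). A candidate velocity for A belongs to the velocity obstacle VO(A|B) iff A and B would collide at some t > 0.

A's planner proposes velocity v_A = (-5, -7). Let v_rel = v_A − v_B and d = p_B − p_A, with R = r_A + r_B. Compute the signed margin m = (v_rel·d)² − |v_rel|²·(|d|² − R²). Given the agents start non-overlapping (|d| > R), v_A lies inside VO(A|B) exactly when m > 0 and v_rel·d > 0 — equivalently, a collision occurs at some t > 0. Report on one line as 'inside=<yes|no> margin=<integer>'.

d = (-26, -17),  |d|² = 965;  R = 4+5 = 9,  c = 965−9² = 884
v_rel = (-11, -13),  |v_rel|² = 290;  v_rel·d = (-11)·(-26) + (-13)·(-17) = 507
290·t² − 1014·t + 884 = 0  ⇒  m = 507² − 290·884 = 689
m = 689 > 0,  v_rel·d = 507 > 0  ⇒  inside

inside=yes margin=689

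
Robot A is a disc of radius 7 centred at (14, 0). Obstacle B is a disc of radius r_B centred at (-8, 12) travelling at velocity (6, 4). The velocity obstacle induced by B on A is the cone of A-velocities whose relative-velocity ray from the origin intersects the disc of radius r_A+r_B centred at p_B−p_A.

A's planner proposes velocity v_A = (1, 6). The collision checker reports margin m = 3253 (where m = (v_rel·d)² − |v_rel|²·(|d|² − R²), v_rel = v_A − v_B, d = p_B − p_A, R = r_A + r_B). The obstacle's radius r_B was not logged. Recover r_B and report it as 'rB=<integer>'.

m = 3253
d = (-22, 12);  v_rel = (-5, 2),  |v_rel|² = 29
v_rel×d = (-5)·(12) − (2)·(-22) = -16
since m = R²·29 − (-16)²:  R² = (256 + 3253) / 29 = 121
R = √121 = 11  ⇒  r_B = 11 − 7 = 4

rB=4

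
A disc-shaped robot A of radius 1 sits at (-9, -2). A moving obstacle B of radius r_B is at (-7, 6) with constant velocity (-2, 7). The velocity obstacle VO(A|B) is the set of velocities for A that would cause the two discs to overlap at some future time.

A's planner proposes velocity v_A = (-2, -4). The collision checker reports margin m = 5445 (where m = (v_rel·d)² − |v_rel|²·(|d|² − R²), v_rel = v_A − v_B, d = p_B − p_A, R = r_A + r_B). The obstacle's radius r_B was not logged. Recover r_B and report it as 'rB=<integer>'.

m = 5445
d = (2, 8);  v_rel = (0, -11),  |v_rel|² = 121
v_rel×d = (0)·(8) − (-11)·(2) = 22
since m = R²·121 − 22²:  R² = (484 + 5445) / 121 = 49
R = √49 = 7  ⇒  r_B = 7 − 1 = 6

rB=6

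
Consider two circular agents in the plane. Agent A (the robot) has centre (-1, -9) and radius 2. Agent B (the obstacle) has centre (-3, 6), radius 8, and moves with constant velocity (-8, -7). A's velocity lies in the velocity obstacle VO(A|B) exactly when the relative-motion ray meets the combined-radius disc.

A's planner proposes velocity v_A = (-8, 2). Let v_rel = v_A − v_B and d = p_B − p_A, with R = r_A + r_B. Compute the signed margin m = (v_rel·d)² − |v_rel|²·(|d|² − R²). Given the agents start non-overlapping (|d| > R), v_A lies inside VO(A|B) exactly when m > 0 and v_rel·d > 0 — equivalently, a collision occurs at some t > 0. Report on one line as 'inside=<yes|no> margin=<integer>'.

d = (-2, 15),  |d|² = 229;  R = 2+8 = 10,  c = 229−10² = 129
v_rel = (0, 9),  |v_rel|² = 81;  v_rel·d = (0)·(-2) + (9)·(15) = 135
81·t² − 270·t + 129 = 0  ⇒  m = 135² − 81·129 = 7776
m = 7776 > 0,  v_rel·d = 135 > 0  ⇒  inside

inside=yes margin=7776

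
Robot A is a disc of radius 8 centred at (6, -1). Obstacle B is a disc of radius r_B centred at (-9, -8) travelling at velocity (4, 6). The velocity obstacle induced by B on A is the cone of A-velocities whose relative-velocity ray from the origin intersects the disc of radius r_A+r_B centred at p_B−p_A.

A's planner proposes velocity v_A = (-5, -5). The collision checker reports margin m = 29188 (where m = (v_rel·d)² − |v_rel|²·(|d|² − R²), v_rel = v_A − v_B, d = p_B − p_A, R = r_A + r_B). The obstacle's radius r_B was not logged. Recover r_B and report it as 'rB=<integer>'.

m = 29188
d = (-15, -7);  v_rel = (-9, -11),  |v_rel|² = 202
v_rel×d = (-9)·(-7) − (-11)·(-15) = -102
since m = R²·202 − (-102)²:  R² = (10404 + 29188) / 202 = 196
R = √196 = 14  ⇒  r_B = 14 − 8 = 6

rB=6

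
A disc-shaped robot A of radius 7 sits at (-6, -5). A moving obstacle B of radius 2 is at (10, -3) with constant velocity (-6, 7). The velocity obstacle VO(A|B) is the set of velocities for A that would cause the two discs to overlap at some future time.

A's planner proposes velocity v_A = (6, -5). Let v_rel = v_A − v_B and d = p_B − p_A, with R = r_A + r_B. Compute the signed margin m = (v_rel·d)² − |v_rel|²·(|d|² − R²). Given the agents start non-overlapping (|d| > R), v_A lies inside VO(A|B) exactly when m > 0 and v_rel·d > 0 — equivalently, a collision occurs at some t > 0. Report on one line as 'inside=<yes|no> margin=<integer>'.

d = (16, 2),  |d|² = 260;  R = 7+2 = 9,  c = 260−9² = 179
v_rel = (12, -12),  |v_rel|² = 288;  v_rel·d = (12)·(16) + (-12)·(2) = 168
288·t² − 336·t + 179 = 0  ⇒  m = 168² − 288·179 = -23328
m = -23328 < 0,  v_rel·d = 168 > 0  ⇒  outside

inside=no margin=-23328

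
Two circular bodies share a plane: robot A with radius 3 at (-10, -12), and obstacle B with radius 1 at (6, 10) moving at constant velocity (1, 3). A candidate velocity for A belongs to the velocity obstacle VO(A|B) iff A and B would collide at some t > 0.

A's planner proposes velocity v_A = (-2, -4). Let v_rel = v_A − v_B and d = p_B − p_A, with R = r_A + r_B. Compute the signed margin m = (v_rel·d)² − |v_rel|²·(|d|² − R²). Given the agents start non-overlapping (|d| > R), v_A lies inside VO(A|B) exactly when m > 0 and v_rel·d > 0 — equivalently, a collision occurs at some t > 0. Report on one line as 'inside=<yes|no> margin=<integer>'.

d = (16, 22),  |d|² = 740;  R = 3+1 = 4,  c = 740−4² = 724
v_rel = (-3, -7),  |v_rel|² = 58;  v_rel·d = (-3)·(16) + (-7)·(22) = -202
58·t² + 404·t + 724 = 0  ⇒  m = (-202)² − 58·724 = -1188
m = -1188 < 0,  v_rel·d = -202 < 0  ⇒  outside

inside=no margin=-1188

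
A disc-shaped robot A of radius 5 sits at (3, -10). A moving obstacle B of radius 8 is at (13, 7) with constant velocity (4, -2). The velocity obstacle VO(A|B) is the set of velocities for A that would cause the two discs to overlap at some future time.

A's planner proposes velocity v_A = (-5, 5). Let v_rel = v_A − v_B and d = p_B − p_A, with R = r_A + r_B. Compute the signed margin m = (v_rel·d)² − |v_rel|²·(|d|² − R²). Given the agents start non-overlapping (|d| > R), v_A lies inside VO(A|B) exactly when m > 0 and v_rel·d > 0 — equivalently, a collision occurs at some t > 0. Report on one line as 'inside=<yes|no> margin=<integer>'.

d = (10, 17),  |d|² = 389;  R = 5+8 = 13,  c = 389−13² = 220
v_rel = (-9, 7),  |v_rel|² = 130;  v_rel·d = (-9)·(10) + (7)·(17) = 29
130·t² − 58·t + 220 = 0  ⇒  m = 29² − 130·220 = -27759
m = -27759 < 0,  v_rel·d = 29 > 0  ⇒  outside

inside=no margin=-27759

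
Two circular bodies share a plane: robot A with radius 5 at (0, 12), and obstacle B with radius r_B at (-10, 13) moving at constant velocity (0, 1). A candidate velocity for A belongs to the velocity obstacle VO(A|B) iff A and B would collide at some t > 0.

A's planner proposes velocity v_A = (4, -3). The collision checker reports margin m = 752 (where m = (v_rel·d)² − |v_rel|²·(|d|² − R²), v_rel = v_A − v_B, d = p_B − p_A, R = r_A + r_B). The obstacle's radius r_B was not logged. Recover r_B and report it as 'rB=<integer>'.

m = 752
d = (-10, 1);  v_rel = (4, -4),  |v_rel|² = 32
v_rel×d = (4)·(1) − (-4)·(-10) = -36
since m = R²·32 − (-36)²:  R² = (1296 + 752) / 32 = 64
R = √64 = 8  ⇒  r_B = 8 − 5 = 3

rB=3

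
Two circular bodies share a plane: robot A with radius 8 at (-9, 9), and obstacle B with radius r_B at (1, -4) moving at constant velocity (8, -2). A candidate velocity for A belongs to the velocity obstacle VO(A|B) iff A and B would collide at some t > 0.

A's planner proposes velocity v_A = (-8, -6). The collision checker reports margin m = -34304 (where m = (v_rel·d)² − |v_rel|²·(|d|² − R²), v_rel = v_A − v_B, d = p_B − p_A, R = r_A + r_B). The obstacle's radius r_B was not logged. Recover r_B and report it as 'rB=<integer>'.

m = -34304
d = (10, -13);  v_rel = (-16, -4),  |v_rel|² = 272
v_rel×d = (-16)·(-13) − (-4)·(10) = 248
since m = R²·272 − 248²:  R² = (61504 + -34304) / 272 = 100
R = √100 = 10  ⇒  r_B = 10 − 8 = 2

rB=2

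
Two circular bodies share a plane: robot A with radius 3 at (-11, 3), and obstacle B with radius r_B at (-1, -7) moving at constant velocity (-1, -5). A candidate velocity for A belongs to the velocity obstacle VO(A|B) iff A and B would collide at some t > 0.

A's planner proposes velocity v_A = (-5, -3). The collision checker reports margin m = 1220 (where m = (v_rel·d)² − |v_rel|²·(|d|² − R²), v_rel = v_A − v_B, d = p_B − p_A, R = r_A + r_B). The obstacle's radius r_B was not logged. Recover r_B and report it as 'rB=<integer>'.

m = 1220
d = (10, -10);  v_rel = (-4, 2),  |v_rel|² = 20
v_rel×d = (-4)·(-10) − (2)·(10) = 20
since m = R²·20 − 20²:  R² = (400 + 1220) / 20 = 81
R = √81 = 9  ⇒  r_B = 9 − 3 = 6

rB=6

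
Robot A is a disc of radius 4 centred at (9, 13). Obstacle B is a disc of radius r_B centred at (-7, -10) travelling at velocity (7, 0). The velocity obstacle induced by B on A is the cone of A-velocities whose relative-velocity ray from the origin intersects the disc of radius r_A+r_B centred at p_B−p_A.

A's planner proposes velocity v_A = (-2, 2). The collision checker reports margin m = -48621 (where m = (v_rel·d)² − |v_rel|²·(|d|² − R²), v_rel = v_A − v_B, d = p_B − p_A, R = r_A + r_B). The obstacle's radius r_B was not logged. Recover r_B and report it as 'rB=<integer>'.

m = -48621
d = (-16, -23);  v_rel = (-9, 2),  |v_rel|² = 85
v_rel×d = (-9)·(-23) − (2)·(-16) = 239
since m = R²·85 − 239²:  R² = (57121 + -48621) / 85 = 100
R = √100 = 10  ⇒  r_B = 10 − 4 = 6

rB=6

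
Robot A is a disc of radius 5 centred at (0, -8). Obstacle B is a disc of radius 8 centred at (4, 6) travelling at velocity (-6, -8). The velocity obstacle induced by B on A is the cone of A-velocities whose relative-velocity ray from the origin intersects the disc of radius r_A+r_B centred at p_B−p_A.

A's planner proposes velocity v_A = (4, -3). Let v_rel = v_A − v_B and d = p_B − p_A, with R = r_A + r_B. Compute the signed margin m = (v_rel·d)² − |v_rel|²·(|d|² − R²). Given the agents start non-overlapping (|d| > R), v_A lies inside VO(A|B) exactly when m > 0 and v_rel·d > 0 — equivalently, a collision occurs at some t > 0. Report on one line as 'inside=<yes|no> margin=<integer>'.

d = (4, 14),  |d|² = 212;  R = 5+8 = 13,  c = 212−13² = 43
v_rel = (10, 5),  |v_rel|² = 125;  v_rel·d = (10)·(4) + (5)·(14) = 110
125·t² − 220·t + 43 = 0  ⇒  m = 110² − 125·43 = 6725
m = 6725 > 0,  v_rel·d = 110 > 0  ⇒  inside

inside=yes margin=6725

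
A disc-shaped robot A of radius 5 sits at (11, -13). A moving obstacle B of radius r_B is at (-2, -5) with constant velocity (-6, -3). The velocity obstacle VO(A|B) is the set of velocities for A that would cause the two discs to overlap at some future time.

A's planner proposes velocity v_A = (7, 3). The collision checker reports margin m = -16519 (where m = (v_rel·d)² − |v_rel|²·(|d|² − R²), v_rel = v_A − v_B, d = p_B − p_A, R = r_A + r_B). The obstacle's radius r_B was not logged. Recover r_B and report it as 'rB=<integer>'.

m = -16519
d = (-13, 8);  v_rel = (13, 6),  |v_rel|² = 205
v_rel×d = (13)·(8) − (6)·(-13) = 182
since m = R²·205 − 182²:  R² = (33124 + -16519) / 205 = 81
R = √81 = 9  ⇒  r_B = 9 − 5 = 4

rB=4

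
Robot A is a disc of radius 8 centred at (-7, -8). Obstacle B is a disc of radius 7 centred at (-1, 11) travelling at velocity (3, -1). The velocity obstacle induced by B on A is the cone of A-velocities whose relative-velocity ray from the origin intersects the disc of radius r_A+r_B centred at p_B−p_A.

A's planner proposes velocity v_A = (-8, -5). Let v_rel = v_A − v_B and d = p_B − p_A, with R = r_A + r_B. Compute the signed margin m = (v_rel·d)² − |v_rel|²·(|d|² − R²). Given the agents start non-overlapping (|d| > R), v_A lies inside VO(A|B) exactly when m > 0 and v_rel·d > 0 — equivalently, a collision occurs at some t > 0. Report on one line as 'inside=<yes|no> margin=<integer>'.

d = (6, 19),  |d|² = 397;  R = 8+7 = 15,  c = 397−15² = 172
v_rel = (-11, -4),  |v_rel|² = 137;  v_rel·d = (-11)·(6) + (-4)·(19) = -142
137·t² + 284·t + 172 = 0  ⇒  m = (-142)² − 137·172 = -3400
m = -3400 < 0,  v_rel·d = -142 < 0  ⇒  outside

inside=no margin=-3400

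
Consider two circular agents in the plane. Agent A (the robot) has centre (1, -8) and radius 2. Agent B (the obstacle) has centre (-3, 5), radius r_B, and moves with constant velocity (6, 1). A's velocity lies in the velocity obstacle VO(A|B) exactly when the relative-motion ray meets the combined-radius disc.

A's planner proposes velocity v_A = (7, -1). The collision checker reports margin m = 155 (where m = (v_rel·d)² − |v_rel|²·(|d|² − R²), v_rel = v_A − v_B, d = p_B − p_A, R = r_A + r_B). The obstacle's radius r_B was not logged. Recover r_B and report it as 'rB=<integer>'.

m = 155
d = (-4, 13);  v_rel = (1, -2),  |v_rel|² = 5
v_rel×d = (1)·(13) − (-2)·(-4) = 5
since m = R²·5 − 5²:  R² = (25 + 155) / 5 = 36
R = √36 = 6  ⇒  r_B = 6 − 2 = 4

rB=4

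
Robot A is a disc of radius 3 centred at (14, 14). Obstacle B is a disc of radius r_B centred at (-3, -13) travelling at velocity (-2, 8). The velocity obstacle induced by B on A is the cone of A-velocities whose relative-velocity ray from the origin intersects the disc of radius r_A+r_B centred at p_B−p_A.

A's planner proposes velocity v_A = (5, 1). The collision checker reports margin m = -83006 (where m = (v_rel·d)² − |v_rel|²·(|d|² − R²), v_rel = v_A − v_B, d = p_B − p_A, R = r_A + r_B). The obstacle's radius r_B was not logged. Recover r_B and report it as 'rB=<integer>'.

m = -83006
d = (-17, -27);  v_rel = (7, -7),  |v_rel|² = 98
v_rel×d = (7)·(-27) − (-7)·(-17) = -308
since m = R²·98 − (-308)²:  R² = (94864 + -83006) / 98 = 121
R = √121 = 11  ⇒  r_B = 11 − 3 = 8

rB=8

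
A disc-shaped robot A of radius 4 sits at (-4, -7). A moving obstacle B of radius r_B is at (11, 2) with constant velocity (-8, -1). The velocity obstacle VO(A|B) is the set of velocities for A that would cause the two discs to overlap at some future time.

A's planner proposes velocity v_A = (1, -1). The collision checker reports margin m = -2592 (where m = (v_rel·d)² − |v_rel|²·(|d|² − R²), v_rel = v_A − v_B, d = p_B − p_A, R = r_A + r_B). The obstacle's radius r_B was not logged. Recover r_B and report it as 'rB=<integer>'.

m = -2592
d = (15, 9);  v_rel = (9, 0),  |v_rel|² = 81
v_rel×d = (9)·(9) − (0)·(15) = 81
since m = R²·81 − 81²:  R² = (6561 + -2592) / 81 = 49
R = √49 = 7  ⇒  r_B = 7 − 4 = 3

rB=3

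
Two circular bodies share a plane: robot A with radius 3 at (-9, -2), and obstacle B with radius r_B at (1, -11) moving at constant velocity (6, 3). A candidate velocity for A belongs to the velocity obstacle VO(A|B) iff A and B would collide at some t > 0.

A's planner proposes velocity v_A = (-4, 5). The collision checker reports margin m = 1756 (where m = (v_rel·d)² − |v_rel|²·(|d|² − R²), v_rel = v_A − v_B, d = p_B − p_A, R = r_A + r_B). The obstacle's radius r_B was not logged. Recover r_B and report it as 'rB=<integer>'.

m = 1756
d = (10, -9);  v_rel = (-10, 2),  |v_rel|² = 104
v_rel×d = (-10)·(-9) − (2)·(10) = 70
since m = R²·104 − 70²:  R² = (4900 + 1756) / 104 = 64
R = √64 = 8  ⇒  r_B = 8 − 3 = 5

rB=5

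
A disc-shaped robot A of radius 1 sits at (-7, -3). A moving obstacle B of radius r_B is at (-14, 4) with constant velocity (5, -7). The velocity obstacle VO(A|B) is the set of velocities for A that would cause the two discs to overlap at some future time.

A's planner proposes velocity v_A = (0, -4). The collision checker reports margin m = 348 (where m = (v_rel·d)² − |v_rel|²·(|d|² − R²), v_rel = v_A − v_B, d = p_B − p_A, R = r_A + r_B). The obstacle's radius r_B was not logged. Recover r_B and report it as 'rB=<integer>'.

m = 348
d = (-7, 7);  v_rel = (-5, 3),  |v_rel|² = 34
v_rel×d = (-5)·(7) − (3)·(-7) = -14
since m = R²·34 − (-14)²:  R² = (196 + 348) / 34 = 16
R = √16 = 4  ⇒  r_B = 4 − 1 = 3

rB=3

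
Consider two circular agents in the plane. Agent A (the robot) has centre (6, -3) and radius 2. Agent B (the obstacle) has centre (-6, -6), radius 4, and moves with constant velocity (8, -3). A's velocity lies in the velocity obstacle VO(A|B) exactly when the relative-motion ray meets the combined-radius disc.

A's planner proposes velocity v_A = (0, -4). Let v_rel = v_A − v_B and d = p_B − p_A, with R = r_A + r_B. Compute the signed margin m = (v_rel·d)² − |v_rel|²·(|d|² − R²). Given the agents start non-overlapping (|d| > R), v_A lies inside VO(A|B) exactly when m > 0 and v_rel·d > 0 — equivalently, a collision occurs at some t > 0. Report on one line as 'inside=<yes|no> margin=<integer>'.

d = (-12, -3),  |d|² = 153;  R = 2+4 = 6,  c = 153−6² = 117
v_rel = (-8, -1),  |v_rel|² = 65;  v_rel·d = (-8)·(-12) + (-1)·(-3) = 99
65·t² − 198·t + 117 = 0  ⇒  m = 99² − 65·117 = 2196
m = 2196 > 0,  v_rel·d = 99 > 0  ⇒  inside

inside=yes margin=2196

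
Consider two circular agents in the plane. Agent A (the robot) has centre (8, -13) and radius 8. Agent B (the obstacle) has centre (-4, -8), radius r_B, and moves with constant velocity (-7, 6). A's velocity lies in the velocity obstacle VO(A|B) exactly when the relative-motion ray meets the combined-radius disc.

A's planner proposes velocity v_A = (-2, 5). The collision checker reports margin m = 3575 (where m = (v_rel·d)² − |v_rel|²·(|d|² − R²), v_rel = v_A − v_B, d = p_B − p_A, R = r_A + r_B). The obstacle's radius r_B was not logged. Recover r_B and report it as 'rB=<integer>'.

m = 3575
d = (-12, 5);  v_rel = (5, -1),  |v_rel|² = 26
v_rel×d = (5)·(5) − (-1)·(-12) = 13
since m = R²·26 − 13²:  R² = (169 + 3575) / 26 = 144
R = √144 = 12  ⇒  r_B = 12 − 8 = 4

rB=4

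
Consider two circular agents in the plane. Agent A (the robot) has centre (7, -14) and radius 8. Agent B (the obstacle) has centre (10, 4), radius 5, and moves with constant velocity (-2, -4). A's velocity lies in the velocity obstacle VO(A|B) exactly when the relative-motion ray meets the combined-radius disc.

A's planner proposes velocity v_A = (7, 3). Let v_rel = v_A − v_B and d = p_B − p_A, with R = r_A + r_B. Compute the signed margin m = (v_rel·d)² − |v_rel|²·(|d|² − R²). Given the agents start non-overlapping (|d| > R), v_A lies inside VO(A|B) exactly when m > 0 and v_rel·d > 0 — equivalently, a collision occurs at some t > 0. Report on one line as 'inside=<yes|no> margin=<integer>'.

d = (3, 18),  |d|² = 333;  R = 8+5 = 13,  c = 333−13² = 164
v_rel = (9, 7),  |v_rel|² = 130;  v_rel·d = (9)·(3) + (7)·(18) = 153
130·t² − 306·t + 164 = 0  ⇒  m = 153² − 130·164 = 2089
m = 2089 > 0,  v_rel·d = 153 > 0  ⇒  inside

inside=yes margin=2089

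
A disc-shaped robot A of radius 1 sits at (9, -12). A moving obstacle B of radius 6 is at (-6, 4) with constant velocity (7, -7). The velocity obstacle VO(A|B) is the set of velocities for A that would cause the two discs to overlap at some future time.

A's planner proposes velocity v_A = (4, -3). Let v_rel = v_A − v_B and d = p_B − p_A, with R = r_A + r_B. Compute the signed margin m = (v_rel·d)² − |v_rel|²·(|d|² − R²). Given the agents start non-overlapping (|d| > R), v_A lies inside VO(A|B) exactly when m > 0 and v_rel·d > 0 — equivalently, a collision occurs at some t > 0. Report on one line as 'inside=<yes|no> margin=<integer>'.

d = (-15, 16),  |d|² = 481;  R = 1+6 = 7,  c = 481−7² = 432
v_rel = (-3, 4),  |v_rel|² = 25;  v_rel·d = (-3)·(-15) + (4)·(16) = 109
25·t² − 218·t + 432 = 0  ⇒  m = 109² − 25·432 = 1081
m = 1081 > 0,  v_rel·d = 109 > 0  ⇒  inside

inside=yes margin=1081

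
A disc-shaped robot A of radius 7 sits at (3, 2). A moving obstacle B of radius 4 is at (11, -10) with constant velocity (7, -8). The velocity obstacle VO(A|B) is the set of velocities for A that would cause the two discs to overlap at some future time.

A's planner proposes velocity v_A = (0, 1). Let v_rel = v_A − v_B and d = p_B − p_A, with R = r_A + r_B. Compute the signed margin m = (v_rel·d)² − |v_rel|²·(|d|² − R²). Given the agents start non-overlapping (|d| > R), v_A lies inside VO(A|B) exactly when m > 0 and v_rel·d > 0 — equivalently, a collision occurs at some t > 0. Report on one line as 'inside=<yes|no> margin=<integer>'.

d = (8, -12),  |d|² = 208;  R = 7+4 = 11,  c = 208−11² = 87
v_rel = (-7, 9),  |v_rel|² = 130;  v_rel·d = (-7)·(8) + (9)·(-12) = -164
130·t² + 328·t + 87 = 0  ⇒  m = (-164)² − 130·87 = 15586
m = 15586 > 0,  v_rel·d = -164 < 0  ⇒  outside

inside=no margin=15586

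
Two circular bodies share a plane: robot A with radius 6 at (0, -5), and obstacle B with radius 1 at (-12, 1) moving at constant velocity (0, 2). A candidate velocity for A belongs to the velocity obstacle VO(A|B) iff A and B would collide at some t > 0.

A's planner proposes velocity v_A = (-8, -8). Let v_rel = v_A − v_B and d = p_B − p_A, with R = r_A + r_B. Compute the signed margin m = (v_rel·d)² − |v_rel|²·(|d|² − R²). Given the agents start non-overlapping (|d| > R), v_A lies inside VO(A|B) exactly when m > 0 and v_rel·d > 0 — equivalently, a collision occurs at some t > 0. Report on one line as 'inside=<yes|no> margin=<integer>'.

d = (-12, 6),  |d|² = 180;  R = 6+1 = 7,  c = 180−7² = 131
v_rel = (-8, -10),  |v_rel|² = 164;  v_rel·d = (-8)·(-12) + (-10)·(6) = 36
164·t² − 72·t + 131 = 0  ⇒  m = 36² − 164·131 = -20188
m = -20188 < 0,  v_rel·d = 36 > 0  ⇒  outside

inside=no margin=-20188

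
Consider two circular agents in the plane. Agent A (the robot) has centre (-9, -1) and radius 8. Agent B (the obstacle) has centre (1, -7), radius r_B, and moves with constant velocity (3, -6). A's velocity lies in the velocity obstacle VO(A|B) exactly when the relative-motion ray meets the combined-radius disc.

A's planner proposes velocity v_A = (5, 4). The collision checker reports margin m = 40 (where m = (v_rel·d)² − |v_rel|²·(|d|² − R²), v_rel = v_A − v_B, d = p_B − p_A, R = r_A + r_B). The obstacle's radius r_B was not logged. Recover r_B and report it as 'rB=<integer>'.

m = 40
d = (10, -6);  v_rel = (2, 10),  |v_rel|² = 104
v_rel×d = (2)·(-6) − (10)·(10) = -112
since m = R²·104 − (-112)²:  R² = (12544 + 40) / 104 = 121
R = √121 = 11  ⇒  r_B = 11 − 8 = 3

rB=3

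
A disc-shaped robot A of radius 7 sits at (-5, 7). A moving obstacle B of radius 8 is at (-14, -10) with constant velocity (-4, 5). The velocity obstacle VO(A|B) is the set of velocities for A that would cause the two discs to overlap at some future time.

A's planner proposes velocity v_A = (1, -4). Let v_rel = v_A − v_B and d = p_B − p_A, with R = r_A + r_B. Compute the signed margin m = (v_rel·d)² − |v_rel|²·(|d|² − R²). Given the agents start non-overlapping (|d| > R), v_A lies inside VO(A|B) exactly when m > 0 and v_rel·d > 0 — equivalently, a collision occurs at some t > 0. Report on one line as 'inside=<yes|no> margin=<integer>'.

d = (-9, -17),  |d|² = 370;  R = 7+8 = 15,  c = 370−15² = 145
v_rel = (5, -9),  |v_rel|² = 106;  v_rel·d = (5)·(-9) + (-9)·(-17) = 108
106·t² − 216·t + 145 = 0  ⇒  m = 108² − 106·145 = -3706
m = -3706 < 0,  v_rel·d = 108 > 0  ⇒  outside

inside=no margin=-3706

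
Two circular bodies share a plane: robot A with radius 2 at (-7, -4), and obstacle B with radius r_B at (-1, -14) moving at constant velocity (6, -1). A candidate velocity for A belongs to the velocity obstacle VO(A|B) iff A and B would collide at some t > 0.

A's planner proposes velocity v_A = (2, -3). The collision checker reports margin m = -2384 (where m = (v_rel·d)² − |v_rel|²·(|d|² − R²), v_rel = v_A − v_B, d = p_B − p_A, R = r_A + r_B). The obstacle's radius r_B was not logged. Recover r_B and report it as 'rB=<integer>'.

m = -2384
d = (6, -10);  v_rel = (-4, -2),  |v_rel|² = 20
v_rel×d = (-4)·(-10) − (-2)·(6) = 52
since m = R²·20 − 52²:  R² = (2704 + -2384) / 20 = 16
R = √16 = 4  ⇒  r_B = 4 − 2 = 2

rB=2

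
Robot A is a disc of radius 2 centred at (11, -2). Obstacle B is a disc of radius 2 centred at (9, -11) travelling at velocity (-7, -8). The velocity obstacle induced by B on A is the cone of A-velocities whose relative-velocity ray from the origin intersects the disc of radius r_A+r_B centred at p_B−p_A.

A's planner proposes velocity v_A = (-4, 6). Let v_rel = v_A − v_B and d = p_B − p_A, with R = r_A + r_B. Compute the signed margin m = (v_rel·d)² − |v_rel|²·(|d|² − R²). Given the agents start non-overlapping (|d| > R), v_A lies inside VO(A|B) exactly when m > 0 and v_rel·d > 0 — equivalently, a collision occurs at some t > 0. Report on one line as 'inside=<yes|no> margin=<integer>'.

d = (-2, -9),  |d|² = 85;  R = 2+2 = 4,  c = 85−4² = 69
v_rel = (3, 14),  |v_rel|² = 205;  v_rel·d = (3)·(-2) + (14)·(-9) = -132
205·t² + 264·t + 69 = 0  ⇒  m = (-132)² − 205·69 = 3279
m = 3279 > 0,  v_rel·d = -132 < 0  ⇒  outside

inside=no margin=3279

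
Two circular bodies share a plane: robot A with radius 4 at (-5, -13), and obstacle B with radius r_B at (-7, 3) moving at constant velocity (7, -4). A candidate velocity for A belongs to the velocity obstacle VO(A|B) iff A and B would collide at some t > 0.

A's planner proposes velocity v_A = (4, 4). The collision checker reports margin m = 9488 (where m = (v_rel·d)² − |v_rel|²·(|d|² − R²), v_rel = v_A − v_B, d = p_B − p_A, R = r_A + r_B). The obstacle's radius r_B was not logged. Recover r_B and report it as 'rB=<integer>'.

m = 9488
d = (-2, 16);  v_rel = (-3, 8),  |v_rel|² = 73
v_rel×d = (-3)·(16) − (8)·(-2) = -32
since m = R²·73 − (-32)²:  R² = (1024 + 9488) / 73 = 144
R = √144 = 12  ⇒  r_B = 12 − 4 = 8

rB=8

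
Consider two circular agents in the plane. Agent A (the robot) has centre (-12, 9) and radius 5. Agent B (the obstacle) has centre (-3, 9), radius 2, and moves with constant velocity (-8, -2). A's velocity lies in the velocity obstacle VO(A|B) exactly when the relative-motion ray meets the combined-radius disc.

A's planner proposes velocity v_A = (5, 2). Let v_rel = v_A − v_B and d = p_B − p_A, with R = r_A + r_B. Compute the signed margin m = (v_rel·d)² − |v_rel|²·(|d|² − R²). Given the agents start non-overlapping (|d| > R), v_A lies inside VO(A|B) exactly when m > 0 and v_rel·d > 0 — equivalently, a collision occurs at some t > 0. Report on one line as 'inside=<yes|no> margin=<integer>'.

d = (9, 0),  |d|² = 81;  R = 5+2 = 7,  c = 81−7² = 32
v_rel = (13, 4),  |v_rel|² = 185;  v_rel·d = (13)·(9) + (4)·(0) = 117
185·t² − 234·t + 32 = 0  ⇒  m = 117² − 185·32 = 7769
m = 7769 > 0,  v_rel·d = 117 > 0  ⇒  inside

inside=yes margin=7769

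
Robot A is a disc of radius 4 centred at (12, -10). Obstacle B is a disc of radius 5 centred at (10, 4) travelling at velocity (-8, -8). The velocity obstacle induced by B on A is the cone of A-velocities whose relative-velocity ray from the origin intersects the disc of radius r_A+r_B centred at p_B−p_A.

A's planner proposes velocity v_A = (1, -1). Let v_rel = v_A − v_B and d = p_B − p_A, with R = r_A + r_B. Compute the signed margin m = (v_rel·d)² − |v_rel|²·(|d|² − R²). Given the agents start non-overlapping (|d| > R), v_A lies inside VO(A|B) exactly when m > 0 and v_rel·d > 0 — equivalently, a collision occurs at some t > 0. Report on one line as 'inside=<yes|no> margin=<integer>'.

d = (-2, 14),  |d|² = 200;  R = 4+5 = 9,  c = 200−9² = 119
v_rel = (9, 7),  |v_rel|² = 130;  v_rel·d = (9)·(-2) + (7)·(14) = 80
130·t² − 160·t + 119 = 0  ⇒  m = 80² − 130·119 = -9070
m = -9070 < 0,  v_rel·d = 80 > 0  ⇒  outside

inside=no margin=-9070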